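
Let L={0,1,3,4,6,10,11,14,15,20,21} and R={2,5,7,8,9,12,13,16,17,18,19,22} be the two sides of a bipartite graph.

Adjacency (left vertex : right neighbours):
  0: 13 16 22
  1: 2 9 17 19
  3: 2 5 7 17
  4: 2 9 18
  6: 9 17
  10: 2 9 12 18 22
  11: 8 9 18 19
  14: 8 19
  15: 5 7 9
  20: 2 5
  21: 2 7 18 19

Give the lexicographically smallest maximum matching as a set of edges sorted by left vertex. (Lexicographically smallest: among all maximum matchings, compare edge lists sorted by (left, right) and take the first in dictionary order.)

|M| = 10 (so the lex-smallest maximum matching has 10 edges)
process left vertices in ascending order; for each, take the smallest-labelled available neighbour that still permits 10 edges overall, or leave it unmatched if none does
lex-smallest matching: {0-13, 1-2, 3-5, 4-9, 6-17, 10-12, 11-8, 14-19, 15-7, 21-18}

Lex-smallest maximum matching: {(0,13), (1,2), (3,5), (4,9), (6,17), (10,12), (11,8), (14,19), (15,7), (21,18)}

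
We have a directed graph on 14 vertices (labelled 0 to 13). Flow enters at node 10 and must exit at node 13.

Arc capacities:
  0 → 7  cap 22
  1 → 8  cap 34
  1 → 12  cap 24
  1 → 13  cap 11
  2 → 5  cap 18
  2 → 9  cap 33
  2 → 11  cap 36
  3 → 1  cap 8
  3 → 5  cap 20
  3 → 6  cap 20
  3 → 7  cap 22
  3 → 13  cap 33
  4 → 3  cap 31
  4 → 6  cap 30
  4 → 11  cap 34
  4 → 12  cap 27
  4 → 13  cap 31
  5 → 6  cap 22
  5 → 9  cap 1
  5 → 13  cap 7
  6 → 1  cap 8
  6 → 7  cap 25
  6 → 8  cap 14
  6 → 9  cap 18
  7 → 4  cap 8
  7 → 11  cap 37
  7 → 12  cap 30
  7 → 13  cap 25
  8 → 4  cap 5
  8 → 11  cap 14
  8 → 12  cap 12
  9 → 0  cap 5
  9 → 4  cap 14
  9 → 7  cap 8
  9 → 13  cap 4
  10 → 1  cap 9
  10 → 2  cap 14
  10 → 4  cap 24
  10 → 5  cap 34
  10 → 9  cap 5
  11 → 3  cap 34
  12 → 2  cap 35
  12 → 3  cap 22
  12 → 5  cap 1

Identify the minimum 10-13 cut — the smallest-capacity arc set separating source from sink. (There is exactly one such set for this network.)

Min-cut arcs: {(5,6), (5,9), (5,13), (10,1), (10,2), (10,4), (10,9)} (total capacity 82)

augment #1: 10→1→13 push 9
augment #2: 10→4→13 push 24
augment #3: 10→5→13 push 7
augment #4: 10→9→13 push 4
augment #5: 10→9→4→13 push 1
augment #6: 10→2→9→4→13 push 6
augment #7: 10→2→9→7→13 push 8
augment #8: 10→5→6→1→13 push 2
augment #9: 10→5→6→7→13 push 17
augment #10: 10→5→9→4→3→13 push 1
augment #11: 10→5→6→1→12→3→13 push 3
max flow = 82; residual-reachable set from 10 gives S-side
cut edges (S→T): {(5,6), (5,9), (5,13), (10,1), (10,2), (10,4), (10,9)} total cap 82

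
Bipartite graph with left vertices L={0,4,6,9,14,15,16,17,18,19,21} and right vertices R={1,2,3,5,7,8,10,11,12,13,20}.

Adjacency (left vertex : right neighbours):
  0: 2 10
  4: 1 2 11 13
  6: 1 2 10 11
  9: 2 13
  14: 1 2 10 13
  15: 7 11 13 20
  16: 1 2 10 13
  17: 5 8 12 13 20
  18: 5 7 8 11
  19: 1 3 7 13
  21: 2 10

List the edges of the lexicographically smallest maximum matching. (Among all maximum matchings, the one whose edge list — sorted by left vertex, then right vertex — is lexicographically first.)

|M| = 9 (so the lex-smallest maximum matching has 9 edges)
process left vertices in ascending order; for each, take the smallest-labelled available neighbour that still permits 9 edges overall, or leave it unmatched if none does
lex-smallest matching: {0-2, 4-1, 6-11, 9-13, 14-10, 15-7, 17-5, 18-8, 19-3}

Lex-smallest maximum matching: {(0,2), (4,1), (6,11), (9,13), (14,10), (15,7), (17,5), (18,8), (19,3)}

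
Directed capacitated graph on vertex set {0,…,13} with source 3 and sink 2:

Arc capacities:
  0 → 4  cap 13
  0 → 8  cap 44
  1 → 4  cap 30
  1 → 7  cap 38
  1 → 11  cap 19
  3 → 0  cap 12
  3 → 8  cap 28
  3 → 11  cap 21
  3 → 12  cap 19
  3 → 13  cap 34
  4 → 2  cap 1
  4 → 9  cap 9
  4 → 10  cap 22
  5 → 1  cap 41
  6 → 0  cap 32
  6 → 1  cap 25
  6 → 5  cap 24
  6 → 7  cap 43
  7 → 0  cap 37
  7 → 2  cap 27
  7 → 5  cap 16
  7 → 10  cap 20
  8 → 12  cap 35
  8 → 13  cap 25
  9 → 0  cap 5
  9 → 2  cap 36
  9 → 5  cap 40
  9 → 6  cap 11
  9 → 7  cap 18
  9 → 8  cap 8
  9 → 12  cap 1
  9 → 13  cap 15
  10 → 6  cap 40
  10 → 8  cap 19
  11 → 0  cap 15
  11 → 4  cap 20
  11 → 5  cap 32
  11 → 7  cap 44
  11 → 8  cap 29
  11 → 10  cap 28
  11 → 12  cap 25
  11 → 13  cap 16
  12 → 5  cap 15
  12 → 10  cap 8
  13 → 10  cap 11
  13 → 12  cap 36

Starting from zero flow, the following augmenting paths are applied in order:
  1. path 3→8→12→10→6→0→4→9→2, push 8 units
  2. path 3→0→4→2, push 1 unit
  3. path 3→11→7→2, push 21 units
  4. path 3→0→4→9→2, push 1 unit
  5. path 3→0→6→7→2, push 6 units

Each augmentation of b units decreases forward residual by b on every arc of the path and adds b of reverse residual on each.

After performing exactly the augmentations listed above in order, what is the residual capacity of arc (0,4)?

after path 1 (3→8→12→10→6→0→4→9→2, push 8): res(0,4)=5
after path 2 (3→0→4→2, push 1): res(0,4)=4
after path 3 (3→11→7→2, push 21): res(0,4)=4
after path 4 (3→0→4→9→2, push 1): res(0,4)=3
after path 5 (3→0→6→7→2, push 6): res(0,4)=3

Residual capacity of (0,4): 3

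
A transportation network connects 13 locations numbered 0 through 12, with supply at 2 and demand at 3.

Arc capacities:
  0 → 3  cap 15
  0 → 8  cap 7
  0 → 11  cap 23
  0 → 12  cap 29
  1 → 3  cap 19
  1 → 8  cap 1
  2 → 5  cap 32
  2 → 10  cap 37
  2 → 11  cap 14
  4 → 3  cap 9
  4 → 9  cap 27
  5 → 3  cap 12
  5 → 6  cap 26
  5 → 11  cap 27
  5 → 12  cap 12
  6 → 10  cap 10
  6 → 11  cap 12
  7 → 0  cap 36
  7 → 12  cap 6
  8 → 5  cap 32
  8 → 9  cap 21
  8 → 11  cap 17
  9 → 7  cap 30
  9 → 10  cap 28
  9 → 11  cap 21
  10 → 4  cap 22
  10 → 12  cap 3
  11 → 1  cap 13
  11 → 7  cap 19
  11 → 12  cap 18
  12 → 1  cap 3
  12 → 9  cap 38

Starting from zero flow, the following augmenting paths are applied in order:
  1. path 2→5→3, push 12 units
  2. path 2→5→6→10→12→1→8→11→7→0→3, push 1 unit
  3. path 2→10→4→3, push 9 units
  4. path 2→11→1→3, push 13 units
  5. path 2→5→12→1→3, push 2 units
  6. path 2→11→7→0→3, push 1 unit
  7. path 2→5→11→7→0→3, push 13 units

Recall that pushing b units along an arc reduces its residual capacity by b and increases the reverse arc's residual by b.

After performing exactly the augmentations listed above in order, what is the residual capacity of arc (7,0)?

after path 1 (2→5→3, push 12): res(7,0)=36
after path 2 (2→5→6→10→12→1→8→11→7→0→3, push 1): res(7,0)=35
after path 3 (2→10→4→3, push 9): res(7,0)=35
after path 4 (2→11→1→3, push 13): res(7,0)=35
after path 5 (2→5→12→1→3, push 2): res(7,0)=35
after path 6 (2→11→7→0→3, push 1): res(7,0)=34
after path 7 (2→5→11→7→0→3, push 13): res(7,0)=21

Residual capacity of (7,0): 21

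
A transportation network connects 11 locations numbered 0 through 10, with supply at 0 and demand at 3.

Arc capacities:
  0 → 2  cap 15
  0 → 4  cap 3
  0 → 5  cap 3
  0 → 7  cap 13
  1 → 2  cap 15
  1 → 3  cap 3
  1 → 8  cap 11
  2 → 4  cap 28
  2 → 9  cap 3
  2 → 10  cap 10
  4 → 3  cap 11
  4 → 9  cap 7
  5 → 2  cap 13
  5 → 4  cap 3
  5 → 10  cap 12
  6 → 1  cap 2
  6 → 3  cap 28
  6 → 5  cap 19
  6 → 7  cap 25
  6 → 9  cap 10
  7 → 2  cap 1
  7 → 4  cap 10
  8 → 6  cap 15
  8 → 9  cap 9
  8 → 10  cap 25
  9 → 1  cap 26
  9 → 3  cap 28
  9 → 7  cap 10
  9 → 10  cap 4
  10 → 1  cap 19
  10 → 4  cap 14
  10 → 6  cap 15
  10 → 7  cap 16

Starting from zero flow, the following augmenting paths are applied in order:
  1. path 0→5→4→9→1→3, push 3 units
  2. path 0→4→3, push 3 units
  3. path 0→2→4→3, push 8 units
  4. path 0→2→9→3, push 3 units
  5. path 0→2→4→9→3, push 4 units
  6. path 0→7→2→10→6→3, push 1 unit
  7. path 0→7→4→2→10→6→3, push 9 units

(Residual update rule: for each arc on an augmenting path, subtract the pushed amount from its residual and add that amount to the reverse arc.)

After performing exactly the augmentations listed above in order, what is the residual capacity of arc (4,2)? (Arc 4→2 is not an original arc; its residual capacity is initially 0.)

after path 1 (0→5→4→9→1→3, push 3): res(4,2)=0
after path 2 (0→4→3, push 3): res(4,2)=0
after path 3 (0→2→4→3, push 8): res(4,2)=8
after path 4 (0→2→9→3, push 3): res(4,2)=8
after path 5 (0→2→4→9→3, push 4): res(4,2)=12
after path 6 (0→7→2→10→6→3, push 1): res(4,2)=12
after path 7 (0→7→4→2→10→6→3, push 9): res(4,2)=3

Residual capacity of (4,2): 3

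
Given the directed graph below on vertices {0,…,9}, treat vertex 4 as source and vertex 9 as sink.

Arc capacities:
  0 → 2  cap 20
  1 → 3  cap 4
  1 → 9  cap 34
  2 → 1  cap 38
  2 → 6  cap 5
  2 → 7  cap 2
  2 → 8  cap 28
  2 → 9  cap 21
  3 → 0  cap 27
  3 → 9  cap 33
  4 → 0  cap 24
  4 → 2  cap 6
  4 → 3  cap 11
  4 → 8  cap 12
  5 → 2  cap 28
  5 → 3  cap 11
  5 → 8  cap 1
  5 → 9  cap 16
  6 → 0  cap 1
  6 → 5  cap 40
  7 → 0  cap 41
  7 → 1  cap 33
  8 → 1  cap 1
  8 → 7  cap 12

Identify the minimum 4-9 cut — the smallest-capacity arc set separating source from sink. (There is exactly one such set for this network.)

augment #1: 4→2→9 push 6
augment #2: 4→3→9 push 11
augment #3: 4→0→2→9 push 15
augment #4: 4→8→1→9 push 1
augment #5: 4→0→2→1→9 push 5
augment #6: 4→8→7→1→9 push 11
max flow = 49; residual-reachable set from 4 gives S-side
cut edges (S→T): {(0,2), (4,2), (4,3), (4,8)} total cap 49

Min-cut arcs: {(0,2), (4,2), (4,3), (4,8)} (total capacity 49)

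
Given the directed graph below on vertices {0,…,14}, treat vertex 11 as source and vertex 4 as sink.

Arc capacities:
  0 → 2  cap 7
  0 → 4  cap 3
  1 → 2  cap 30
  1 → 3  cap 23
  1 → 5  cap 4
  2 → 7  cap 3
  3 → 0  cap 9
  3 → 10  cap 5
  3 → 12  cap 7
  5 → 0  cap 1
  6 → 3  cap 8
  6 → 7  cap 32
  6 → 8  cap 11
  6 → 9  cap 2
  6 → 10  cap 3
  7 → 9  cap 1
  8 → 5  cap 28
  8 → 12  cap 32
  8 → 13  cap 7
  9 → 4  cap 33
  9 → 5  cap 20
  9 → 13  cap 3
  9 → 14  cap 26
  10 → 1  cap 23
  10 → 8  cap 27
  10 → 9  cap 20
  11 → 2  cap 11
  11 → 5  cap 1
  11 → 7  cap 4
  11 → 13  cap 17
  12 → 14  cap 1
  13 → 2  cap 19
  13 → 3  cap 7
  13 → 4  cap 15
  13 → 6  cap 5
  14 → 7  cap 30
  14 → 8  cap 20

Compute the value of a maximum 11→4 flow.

augment #1: 11→13→4 bottleneck 15, total now 15
augment #2: 11→5→0→4 bottleneck 1, total now 16
augment #3: 11→7→9→4 bottleneck 1, total now 17
augment #4: 11→13→3→0→4 bottleneck 2, total now 19

Maximum flow value: 19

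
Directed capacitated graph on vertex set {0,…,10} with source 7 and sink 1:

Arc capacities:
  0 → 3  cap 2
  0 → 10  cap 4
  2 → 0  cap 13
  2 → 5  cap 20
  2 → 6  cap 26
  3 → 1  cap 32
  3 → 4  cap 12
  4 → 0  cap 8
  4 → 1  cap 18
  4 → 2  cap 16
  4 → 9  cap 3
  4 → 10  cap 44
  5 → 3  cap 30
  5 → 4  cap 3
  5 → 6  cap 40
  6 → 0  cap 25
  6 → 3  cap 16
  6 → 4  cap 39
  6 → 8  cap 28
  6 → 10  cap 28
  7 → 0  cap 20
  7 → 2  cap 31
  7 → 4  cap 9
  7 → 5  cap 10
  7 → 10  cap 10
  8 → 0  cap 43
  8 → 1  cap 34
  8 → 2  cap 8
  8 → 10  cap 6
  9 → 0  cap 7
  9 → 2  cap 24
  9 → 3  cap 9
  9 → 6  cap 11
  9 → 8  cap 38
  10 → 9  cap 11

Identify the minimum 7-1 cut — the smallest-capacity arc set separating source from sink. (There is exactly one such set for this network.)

augment #1: 7→4→1 push 9
augment #2: 7→0→3→1 push 2
augment #3: 7→5→3→1 push 10
augment #4: 7→2→5→3→1 push 20
augment #5: 7→2→6→4→1 push 9
augment #6: 7→2→6→8→1 push 2
augment #7: 7→10→9→8→1 push 10
augment #8: 7→0→10→9→8→1 push 1
max flow = 63; residual-reachable set from 7 gives S-side
cut edges (S→T): {(0,3), (7,2), (7,4), (7,5), (10,9)} total cap 63

Min-cut arcs: {(0,3), (7,2), (7,4), (7,5), (10,9)} (total capacity 63)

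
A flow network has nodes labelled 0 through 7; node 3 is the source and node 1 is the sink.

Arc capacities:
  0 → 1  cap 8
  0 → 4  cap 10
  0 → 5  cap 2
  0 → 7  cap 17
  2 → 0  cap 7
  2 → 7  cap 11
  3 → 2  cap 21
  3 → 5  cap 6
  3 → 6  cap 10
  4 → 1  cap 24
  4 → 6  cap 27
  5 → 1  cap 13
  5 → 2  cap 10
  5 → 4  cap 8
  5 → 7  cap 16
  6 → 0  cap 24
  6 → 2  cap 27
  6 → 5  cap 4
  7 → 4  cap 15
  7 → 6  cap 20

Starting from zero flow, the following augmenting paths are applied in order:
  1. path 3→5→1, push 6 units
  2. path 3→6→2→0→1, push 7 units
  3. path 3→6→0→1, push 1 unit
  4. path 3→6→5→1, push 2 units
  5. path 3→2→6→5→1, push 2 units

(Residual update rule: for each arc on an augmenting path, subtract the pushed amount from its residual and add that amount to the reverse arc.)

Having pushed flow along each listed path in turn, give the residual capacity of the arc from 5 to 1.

Residual capacity of (5,1): 3

after path 1 (3→5→1, push 6): res(5,1)=7
after path 2 (3→6→2→0→1, push 7): res(5,1)=7
after path 3 (3→6→0→1, push 1): res(5,1)=7
after path 4 (3→6→5→1, push 2): res(5,1)=5
after path 5 (3→2→6→5→1, push 2): res(5,1)=3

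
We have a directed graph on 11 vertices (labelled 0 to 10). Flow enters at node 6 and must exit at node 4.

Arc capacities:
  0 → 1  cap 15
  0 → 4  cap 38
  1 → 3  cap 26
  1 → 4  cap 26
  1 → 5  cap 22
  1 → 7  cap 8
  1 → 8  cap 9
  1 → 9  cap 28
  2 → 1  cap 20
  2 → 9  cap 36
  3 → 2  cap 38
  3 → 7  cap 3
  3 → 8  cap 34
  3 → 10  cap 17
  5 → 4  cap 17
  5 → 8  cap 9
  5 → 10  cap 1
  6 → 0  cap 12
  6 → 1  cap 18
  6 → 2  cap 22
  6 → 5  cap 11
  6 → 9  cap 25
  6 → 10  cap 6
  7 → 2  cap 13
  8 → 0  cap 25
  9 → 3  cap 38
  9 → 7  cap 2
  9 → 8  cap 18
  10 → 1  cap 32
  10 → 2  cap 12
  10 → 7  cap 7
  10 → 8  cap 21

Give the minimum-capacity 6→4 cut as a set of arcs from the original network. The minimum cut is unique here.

Min-cut arcs: {(1,4), (5,4), (6,0), (8,0)} (total capacity 80)

augment #1: 6→0→4 push 12
augment #2: 6→1→4 push 18
augment #3: 6→5→4 push 11
augment #4: 6→2→1→4 push 8
augment #5: 6→2→1→5→4 push 6
augment #6: 6→9→8→0→4 push 18
augment #7: 6→10→8→0→4 push 6
augment #8: 6→2→1→8→0→4 push 1
max flow = 80; residual-reachable set from 6 gives S-side
cut edges (S→T): {(1,4), (5,4), (6,0), (8,0)} total cap 80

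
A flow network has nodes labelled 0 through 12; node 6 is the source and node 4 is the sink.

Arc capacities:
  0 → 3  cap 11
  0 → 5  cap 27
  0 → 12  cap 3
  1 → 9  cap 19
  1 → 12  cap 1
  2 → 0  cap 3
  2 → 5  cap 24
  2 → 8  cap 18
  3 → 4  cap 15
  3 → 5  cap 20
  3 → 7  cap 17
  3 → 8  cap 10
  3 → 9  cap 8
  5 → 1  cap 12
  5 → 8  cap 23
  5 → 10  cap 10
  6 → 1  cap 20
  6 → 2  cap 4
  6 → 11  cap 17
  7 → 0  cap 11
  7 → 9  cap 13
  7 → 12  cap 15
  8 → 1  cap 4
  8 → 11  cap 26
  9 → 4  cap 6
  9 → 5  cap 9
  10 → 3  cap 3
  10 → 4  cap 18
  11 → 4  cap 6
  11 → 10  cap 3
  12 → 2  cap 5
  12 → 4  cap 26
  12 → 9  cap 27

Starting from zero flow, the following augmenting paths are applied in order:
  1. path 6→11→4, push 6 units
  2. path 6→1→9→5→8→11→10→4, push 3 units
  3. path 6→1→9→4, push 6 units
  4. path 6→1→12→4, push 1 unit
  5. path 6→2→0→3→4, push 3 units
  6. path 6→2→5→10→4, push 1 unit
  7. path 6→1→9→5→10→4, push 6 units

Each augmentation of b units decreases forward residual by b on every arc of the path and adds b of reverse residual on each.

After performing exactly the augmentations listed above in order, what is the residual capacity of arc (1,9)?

Residual capacity of (1,9): 4

after path 1 (6→11→4, push 6): res(1,9)=19
after path 2 (6→1→9→5→8→11→10→4, push 3): res(1,9)=16
after path 3 (6→1→9→4, push 6): res(1,9)=10
after path 4 (6→1→12→4, push 1): res(1,9)=10
after path 5 (6→2→0→3→4, push 3): res(1,9)=10
after path 6 (6→2→5→10→4, push 1): res(1,9)=10
after path 7 (6→1→9→5→10→4, push 6): res(1,9)=4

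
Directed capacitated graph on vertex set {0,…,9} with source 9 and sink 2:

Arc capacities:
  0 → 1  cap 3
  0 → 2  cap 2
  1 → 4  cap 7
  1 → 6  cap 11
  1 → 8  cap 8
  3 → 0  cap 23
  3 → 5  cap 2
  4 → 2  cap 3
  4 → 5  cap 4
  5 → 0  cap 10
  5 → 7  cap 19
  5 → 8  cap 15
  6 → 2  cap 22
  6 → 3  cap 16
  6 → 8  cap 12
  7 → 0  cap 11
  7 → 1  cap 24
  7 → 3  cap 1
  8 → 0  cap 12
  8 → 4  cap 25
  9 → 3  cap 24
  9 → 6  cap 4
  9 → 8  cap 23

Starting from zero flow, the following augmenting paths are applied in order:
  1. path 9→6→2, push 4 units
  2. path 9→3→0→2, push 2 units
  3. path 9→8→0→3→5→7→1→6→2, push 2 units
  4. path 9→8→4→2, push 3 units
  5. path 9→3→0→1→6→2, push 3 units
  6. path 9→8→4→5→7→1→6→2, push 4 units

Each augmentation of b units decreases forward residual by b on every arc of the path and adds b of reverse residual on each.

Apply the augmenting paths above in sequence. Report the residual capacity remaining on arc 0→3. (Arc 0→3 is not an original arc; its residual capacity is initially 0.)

after path 1 (9→6→2, push 4): res(0,3)=0
after path 2 (9→3→0→2, push 2): res(0,3)=2
after path 3 (9→8→0→3→5→7→1→6→2, push 2): res(0,3)=0
after path 4 (9→8→4→2, push 3): res(0,3)=0
after path 5 (9→3→0→1→6→2, push 3): res(0,3)=3
after path 6 (9→8→4→5→7→1→6→2, push 4): res(0,3)=3

Residual capacity of (0,3): 3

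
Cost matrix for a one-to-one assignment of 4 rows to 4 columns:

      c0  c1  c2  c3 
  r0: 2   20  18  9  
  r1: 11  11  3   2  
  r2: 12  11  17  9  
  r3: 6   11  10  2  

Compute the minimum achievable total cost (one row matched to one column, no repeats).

Minimum assignment cost: 18

optimal assignment: row0→col0 (cost 2), row1→col2 (cost 3), row2→col1 (cost 11), row3→col3 (cost 2)
total = 2 + 3 + 11 + 2 = 18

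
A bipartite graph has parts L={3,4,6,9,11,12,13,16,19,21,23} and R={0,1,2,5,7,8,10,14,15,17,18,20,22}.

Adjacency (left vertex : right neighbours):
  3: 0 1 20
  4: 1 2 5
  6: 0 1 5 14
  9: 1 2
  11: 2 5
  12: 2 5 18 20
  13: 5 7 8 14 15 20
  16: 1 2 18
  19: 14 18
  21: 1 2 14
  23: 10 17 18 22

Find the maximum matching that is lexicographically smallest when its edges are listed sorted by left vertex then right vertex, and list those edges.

Lex-smallest maximum matching: {(3,0), (4,1), (6,5), (9,2), (12,20), (13,7), (16,18), (19,14), (23,10)}

|M| = 9 (so the lex-smallest maximum matching has 9 edges)
process left vertices in ascending order; for each, take the smallest-labelled available neighbour that still permits 9 edges overall, or leave it unmatched if none does
lex-smallest matching: {3-0, 4-1, 6-5, 9-2, 12-20, 13-7, 16-18, 19-14, 23-10}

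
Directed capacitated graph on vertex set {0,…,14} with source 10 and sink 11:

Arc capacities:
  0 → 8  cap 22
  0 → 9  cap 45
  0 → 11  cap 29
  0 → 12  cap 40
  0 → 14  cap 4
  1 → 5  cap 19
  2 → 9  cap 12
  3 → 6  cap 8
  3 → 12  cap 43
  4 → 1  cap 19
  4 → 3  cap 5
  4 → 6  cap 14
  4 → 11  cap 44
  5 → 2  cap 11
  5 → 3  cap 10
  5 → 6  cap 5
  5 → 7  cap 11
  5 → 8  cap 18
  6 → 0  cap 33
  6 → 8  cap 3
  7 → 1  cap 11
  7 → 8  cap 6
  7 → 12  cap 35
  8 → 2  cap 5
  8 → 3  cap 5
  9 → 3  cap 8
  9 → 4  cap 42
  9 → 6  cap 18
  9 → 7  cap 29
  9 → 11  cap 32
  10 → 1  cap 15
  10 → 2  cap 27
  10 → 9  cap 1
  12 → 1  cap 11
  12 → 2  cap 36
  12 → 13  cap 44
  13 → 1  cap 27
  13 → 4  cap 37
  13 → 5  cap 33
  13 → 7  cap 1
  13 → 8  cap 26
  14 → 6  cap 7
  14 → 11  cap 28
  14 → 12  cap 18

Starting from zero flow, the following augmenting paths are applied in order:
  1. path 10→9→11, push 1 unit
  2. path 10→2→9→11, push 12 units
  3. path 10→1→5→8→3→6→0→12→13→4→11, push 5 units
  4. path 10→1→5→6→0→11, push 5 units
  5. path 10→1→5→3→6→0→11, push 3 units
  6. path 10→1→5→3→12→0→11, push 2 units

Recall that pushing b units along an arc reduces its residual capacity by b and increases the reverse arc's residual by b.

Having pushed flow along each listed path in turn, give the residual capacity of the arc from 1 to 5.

Residual capacity of (1,5): 4

after path 1 (10→9→11, push 1): res(1,5)=19
after path 2 (10→2→9→11, push 12): res(1,5)=19
after path 3 (10→1→5→8→3→6→0→12→13→4→11, push 5): res(1,5)=14
after path 4 (10→1→5→6→0→11, push 5): res(1,5)=9
after path 5 (10→1→5→3→6→0→11, push 3): res(1,5)=6
after path 6 (10→1→5→3→12→0→11, push 2): res(1,5)=4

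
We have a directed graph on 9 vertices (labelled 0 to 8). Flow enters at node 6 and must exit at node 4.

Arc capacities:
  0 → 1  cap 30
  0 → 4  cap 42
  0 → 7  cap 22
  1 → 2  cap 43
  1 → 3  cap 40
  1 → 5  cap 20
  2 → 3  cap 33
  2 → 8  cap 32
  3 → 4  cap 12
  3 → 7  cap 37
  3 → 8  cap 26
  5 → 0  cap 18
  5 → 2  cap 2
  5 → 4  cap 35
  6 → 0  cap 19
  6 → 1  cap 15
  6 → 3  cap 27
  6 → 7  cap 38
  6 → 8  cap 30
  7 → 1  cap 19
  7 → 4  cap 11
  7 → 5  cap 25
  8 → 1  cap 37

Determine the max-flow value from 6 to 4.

augment #1: 6→0→4 bottleneck 19, total now 19
augment #2: 6→3→4 bottleneck 12, total now 31
augment #3: 6→7→4 bottleneck 11, total now 42
augment #4: 6→1→5→4 bottleneck 15, total now 57
augment #5: 6→7→5→4 bottleneck 20, total now 77
augment #6: 6→7→5→0→4 bottleneck 5, total now 82
augment #7: 6→7→1→5→0→4 bottleneck 2, total now 84
augment #8: 6→8→1→5→0→4 bottleneck 3, total now 87

Maximum flow value: 87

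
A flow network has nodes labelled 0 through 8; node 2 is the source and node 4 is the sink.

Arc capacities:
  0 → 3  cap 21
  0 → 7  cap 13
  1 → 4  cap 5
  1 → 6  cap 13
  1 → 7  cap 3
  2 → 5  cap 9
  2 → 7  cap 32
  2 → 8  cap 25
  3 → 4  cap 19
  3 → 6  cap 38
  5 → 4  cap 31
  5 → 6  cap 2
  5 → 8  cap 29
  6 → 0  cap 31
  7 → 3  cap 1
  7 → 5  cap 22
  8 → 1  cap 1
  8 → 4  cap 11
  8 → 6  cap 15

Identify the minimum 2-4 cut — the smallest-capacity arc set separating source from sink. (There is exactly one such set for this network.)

Min-cut arcs: {(2,5), (2,8), (7,3), (7,5)} (total capacity 57)

augment #1: 2→5→4 push 9
augment #2: 2→8→4 push 11
augment #3: 2→7→3→4 push 1
augment #4: 2→7→5→4 push 22
augment #5: 2→8→1→4 push 1
augment #6: 2→8→6→0→3→4 push 13
max flow = 57; residual-reachable set from 2 gives S-side
cut edges (S→T): {(2,5), (2,8), (7,3), (7,5)} total cap 57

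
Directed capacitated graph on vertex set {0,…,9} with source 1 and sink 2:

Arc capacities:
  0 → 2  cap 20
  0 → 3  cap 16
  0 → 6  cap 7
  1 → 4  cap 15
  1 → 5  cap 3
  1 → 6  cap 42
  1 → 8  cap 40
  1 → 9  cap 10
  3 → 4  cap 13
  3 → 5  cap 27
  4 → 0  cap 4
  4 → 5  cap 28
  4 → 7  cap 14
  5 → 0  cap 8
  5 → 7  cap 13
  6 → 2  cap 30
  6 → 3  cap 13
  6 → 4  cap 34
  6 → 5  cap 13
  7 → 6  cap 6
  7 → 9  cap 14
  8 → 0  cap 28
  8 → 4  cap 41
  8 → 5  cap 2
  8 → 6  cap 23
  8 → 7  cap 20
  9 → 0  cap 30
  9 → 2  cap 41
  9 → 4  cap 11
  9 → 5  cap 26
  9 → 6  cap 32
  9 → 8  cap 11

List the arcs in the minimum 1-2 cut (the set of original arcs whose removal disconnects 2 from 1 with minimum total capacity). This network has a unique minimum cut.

augment #1: 1→6→2 push 30
augment #2: 1→9→2 push 10
augment #3: 1→4→0→2 push 4
augment #4: 1→5→0→2 push 3
augment #5: 1→8→0→2 push 13
augment #6: 1→4→7→9→2 push 11
augment #7: 1→8→7→9→2 push 3
max flow = 74; residual-reachable set from 1 gives S-side
cut edges (S→T): {(0,2), (1,9), (6,2), (7,9)} total cap 74

Min-cut arcs: {(0,2), (1,9), (6,2), (7,9)} (total capacity 74)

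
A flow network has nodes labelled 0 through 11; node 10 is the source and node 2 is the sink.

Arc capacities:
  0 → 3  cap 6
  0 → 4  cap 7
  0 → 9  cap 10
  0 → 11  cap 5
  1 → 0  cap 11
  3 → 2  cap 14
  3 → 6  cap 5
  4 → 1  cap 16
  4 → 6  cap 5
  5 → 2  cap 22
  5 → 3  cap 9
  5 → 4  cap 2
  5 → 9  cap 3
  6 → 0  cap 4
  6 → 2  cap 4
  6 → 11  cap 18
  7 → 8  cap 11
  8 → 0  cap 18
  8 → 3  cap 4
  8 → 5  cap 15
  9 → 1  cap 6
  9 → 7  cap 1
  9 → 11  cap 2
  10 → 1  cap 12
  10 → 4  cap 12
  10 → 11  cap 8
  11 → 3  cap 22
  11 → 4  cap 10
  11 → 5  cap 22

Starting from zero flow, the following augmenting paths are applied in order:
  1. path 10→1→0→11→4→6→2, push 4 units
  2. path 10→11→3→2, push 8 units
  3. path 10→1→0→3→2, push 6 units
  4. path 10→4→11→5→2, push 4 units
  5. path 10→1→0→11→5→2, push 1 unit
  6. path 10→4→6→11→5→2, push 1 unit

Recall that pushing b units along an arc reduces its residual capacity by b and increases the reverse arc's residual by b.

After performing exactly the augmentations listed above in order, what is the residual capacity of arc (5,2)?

after path 1 (10→1→0→11→4→6→2, push 4): res(5,2)=22
after path 2 (10→11→3→2, push 8): res(5,2)=22
after path 3 (10→1→0→3→2, push 6): res(5,2)=22
after path 4 (10→4→11→5→2, push 4): res(5,2)=18
after path 5 (10→1→0→11→5→2, push 1): res(5,2)=17
after path 6 (10→4→6→11→5→2, push 1): res(5,2)=16

Residual capacity of (5,2): 16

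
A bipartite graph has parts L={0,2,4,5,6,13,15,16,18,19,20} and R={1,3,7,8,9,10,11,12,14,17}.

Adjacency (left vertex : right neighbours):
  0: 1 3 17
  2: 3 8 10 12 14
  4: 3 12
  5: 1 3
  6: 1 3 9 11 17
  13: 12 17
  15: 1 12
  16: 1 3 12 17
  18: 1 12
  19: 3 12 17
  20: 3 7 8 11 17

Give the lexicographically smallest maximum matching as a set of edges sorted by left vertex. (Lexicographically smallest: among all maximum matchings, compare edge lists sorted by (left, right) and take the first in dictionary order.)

|M| = 7 (so the lex-smallest maximum matching has 7 edges)
process left vertices in ascending order; for each, take the smallest-labelled available neighbour that still permits 7 edges overall, or leave it unmatched if none does
lex-smallest matching: {0-1, 2-8, 4-3, 6-9, 13-12, 16-17, 20-7}

Lex-smallest maximum matching: {(0,1), (2,8), (4,3), (6,9), (13,12), (16,17), (20,7)}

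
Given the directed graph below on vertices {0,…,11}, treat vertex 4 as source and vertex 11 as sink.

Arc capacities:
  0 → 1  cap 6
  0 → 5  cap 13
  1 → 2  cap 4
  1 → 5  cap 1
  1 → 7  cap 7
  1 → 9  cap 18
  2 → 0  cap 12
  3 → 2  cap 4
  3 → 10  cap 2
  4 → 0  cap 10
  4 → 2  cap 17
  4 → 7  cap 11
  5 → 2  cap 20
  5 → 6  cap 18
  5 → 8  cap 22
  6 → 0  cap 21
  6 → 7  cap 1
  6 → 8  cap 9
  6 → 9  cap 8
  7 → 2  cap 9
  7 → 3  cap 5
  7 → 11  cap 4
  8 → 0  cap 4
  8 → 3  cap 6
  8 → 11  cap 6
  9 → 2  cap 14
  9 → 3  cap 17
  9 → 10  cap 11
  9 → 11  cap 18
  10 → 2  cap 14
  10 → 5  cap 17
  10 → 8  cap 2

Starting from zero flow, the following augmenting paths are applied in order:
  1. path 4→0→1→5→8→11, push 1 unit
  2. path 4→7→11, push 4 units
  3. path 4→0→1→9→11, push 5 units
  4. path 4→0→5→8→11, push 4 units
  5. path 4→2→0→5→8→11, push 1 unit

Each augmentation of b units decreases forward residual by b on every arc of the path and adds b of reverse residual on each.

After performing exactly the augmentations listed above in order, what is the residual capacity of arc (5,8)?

after path 1 (4→0→1→5→8→11, push 1): res(5,8)=21
after path 2 (4→7→11, push 4): res(5,8)=21
after path 3 (4→0→1→9→11, push 5): res(5,8)=21
after path 4 (4→0→5→8→11, push 4): res(5,8)=17
after path 5 (4→2→0→5→8→11, push 1): res(5,8)=16

Residual capacity of (5,8): 16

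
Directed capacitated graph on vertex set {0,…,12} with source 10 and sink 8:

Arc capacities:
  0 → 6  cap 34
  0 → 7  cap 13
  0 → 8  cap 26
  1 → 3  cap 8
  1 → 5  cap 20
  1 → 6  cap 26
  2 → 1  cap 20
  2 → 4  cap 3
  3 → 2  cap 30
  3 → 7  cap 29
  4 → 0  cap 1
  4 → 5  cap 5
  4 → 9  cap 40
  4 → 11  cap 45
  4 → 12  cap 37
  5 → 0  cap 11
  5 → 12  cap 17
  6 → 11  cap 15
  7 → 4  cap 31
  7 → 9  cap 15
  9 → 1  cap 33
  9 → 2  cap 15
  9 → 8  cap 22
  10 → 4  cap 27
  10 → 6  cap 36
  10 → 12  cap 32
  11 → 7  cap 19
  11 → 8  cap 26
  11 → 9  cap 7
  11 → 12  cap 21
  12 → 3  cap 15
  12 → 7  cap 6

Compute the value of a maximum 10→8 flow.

augment #1: 10→4→0→8 bottleneck 1, total now 1
augment #2: 10→4→9→8 bottleneck 22, total now 23
augment #3: 10→4→11→8 bottleneck 4, total now 27
augment #4: 10→6→11→8 bottleneck 15, total now 42
augment #5: 10→12→7→4→11→8 bottleneck 6, total now 48
augment #6: 10→12→3→2→4→11→8 bottleneck 1, total now 49
augment #7: 10→12→3→2→1→5→0→8 bottleneck 11, total now 60

Maximum flow value: 60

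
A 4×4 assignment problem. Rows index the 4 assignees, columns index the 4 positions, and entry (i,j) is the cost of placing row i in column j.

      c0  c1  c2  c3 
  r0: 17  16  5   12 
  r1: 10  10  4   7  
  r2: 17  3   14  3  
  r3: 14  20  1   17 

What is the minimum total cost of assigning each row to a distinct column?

optimal assignment: row0→col3 (cost 12), row1→col0 (cost 10), row2→col1 (cost 3), row3→col2 (cost 1)
total = 12 + 10 + 3 + 1 = 26

Minimum assignment cost: 26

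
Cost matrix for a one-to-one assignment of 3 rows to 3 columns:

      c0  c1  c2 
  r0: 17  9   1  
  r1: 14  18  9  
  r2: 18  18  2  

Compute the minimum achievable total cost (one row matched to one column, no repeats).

optimal assignment: row0→col1 (cost 9), row1→col0 (cost 14), row2→col2 (cost 2)
total = 9 + 14 + 2 = 25

Minimum assignment cost: 25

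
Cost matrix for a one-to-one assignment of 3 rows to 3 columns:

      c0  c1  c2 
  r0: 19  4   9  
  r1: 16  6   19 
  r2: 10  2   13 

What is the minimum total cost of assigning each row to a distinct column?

optimal assignment: row0→col2 (cost 9), row1→col1 (cost 6), row2→col0 (cost 10)
total = 9 + 6 + 10 = 25

Minimum assignment cost: 25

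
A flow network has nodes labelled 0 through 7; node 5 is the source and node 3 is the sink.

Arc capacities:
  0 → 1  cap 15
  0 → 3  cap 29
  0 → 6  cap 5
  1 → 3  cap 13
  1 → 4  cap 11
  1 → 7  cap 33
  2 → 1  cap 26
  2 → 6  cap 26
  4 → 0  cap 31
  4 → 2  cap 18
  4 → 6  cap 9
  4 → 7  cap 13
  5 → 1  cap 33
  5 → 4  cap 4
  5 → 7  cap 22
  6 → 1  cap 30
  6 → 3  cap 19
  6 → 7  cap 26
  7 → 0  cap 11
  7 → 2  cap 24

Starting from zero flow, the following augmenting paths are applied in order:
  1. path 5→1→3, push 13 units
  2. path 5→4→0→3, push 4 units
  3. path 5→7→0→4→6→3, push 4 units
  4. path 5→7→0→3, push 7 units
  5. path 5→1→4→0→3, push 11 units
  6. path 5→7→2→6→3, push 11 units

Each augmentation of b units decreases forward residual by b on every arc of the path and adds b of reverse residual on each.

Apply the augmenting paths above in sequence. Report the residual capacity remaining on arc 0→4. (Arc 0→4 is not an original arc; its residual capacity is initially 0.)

Residual capacity of (0,4): 11

after path 1 (5→1→3, push 13): res(0,4)=0
after path 2 (5→4→0→3, push 4): res(0,4)=4
after path 3 (5→7→0→4→6→3, push 4): res(0,4)=0
after path 4 (5→7→0→3, push 7): res(0,4)=0
after path 5 (5→1→4→0→3, push 11): res(0,4)=11
after path 6 (5→7→2→6→3, push 11): res(0,4)=11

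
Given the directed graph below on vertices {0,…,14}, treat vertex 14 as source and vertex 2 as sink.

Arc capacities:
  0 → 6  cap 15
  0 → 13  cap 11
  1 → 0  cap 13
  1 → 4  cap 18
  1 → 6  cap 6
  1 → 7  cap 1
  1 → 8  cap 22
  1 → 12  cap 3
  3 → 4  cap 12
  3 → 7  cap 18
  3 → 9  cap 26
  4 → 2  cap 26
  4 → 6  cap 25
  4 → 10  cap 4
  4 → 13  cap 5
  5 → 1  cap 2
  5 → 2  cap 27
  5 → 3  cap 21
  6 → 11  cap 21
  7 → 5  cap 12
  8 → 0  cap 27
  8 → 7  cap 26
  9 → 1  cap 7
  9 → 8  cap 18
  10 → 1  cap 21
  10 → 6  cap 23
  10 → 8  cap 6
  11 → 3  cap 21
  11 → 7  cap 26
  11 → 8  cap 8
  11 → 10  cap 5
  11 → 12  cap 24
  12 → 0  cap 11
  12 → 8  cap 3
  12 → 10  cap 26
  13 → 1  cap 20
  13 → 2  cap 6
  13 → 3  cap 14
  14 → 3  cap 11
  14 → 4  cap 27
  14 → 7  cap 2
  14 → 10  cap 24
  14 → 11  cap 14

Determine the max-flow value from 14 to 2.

augment #1: 14→4→2 bottleneck 26, total now 26
augment #2: 14→4→13→2 bottleneck 1, total now 27
augment #3: 14→7→5→2 bottleneck 2, total now 29
augment #4: 14→3→4→13→2 bottleneck 4, total now 33
augment #5: 14→3→7→5→2 bottleneck 7, total now 40
augment #6: 14→11→7→5→2 bottleneck 3, total now 43
augment #7: 14→10→1→0→13→2 bottleneck 1, total now 44

Maximum flow value: 44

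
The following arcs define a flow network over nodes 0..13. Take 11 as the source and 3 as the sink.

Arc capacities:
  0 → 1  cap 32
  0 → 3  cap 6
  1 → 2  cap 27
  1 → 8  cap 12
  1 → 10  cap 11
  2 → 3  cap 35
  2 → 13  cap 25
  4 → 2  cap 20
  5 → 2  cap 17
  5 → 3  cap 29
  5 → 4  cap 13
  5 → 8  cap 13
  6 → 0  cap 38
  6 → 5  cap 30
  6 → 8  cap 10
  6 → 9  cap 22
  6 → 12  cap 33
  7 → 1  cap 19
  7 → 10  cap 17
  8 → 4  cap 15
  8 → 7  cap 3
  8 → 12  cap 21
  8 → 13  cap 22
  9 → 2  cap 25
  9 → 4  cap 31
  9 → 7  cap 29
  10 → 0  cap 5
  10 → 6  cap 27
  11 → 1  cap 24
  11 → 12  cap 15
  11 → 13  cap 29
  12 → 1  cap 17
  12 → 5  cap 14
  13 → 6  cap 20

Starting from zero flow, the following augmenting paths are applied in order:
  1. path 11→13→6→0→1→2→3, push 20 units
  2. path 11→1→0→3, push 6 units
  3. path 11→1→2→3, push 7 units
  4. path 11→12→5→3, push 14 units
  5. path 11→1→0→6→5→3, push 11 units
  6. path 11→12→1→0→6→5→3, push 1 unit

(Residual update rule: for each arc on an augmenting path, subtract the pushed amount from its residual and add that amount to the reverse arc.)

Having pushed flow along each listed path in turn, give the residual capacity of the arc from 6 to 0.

after path 1 (11→13→6→0→1→2→3, push 20): res(6,0)=18
after path 2 (11→1→0→3, push 6): res(6,0)=18
after path 3 (11→1→2→3, push 7): res(6,0)=18
after path 4 (11→12→5→3, push 14): res(6,0)=18
after path 5 (11→1→0→6→5→3, push 11): res(6,0)=29
after path 6 (11→12→1→0→6→5→3, push 1): res(6,0)=30

Residual capacity of (6,0): 30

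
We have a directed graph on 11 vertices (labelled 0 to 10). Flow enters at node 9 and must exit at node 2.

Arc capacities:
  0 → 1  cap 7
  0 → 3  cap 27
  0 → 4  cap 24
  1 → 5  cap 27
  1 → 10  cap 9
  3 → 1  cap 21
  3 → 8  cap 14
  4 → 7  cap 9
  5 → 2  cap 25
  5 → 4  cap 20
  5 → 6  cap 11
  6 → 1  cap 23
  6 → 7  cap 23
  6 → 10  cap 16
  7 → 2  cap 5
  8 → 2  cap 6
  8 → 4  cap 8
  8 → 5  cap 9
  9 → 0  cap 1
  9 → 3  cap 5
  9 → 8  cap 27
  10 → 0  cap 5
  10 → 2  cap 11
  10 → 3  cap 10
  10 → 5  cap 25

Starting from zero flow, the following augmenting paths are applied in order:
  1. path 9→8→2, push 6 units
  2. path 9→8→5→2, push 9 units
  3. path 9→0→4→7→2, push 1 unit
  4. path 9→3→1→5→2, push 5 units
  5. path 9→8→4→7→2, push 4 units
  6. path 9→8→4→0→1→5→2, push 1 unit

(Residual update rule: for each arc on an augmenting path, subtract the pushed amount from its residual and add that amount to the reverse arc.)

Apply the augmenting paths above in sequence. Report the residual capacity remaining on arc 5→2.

after path 1 (9→8→2, push 6): res(5,2)=25
after path 2 (9→8→5→2, push 9): res(5,2)=16
after path 3 (9→0→4→7→2, push 1): res(5,2)=16
after path 4 (9→3→1→5→2, push 5): res(5,2)=11
after path 5 (9→8→4→7→2, push 4): res(5,2)=11
after path 6 (9→8→4→0→1→5→2, push 1): res(5,2)=10

Residual capacity of (5,2): 10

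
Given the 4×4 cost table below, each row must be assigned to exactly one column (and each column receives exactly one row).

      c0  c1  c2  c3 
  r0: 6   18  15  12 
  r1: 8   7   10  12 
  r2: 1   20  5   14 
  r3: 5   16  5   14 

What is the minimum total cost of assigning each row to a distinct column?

Minimum assignment cost: 25

optimal assignment: row0→col3 (cost 12), row1→col1 (cost 7), row2→col0 (cost 1), row3→col2 (cost 5)
total = 12 + 7 + 1 + 5 = 25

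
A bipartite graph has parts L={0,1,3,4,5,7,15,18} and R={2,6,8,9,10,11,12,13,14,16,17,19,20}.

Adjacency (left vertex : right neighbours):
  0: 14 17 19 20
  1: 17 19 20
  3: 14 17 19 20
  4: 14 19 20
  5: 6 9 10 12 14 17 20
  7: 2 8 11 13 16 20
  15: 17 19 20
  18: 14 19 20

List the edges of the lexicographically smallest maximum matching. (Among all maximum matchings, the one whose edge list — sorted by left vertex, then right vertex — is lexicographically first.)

|M| = 6 (so the lex-smallest maximum matching has 6 edges)
process left vertices in ascending order; for each, take the smallest-labelled available neighbour that still permits 6 edges overall, or leave it unmatched if none does
lex-smallest matching: {0-14, 1-17, 3-19, 4-20, 5-6, 7-2}

Lex-smallest maximum matching: {(0,14), (1,17), (3,19), (4,20), (5,6), (7,2)}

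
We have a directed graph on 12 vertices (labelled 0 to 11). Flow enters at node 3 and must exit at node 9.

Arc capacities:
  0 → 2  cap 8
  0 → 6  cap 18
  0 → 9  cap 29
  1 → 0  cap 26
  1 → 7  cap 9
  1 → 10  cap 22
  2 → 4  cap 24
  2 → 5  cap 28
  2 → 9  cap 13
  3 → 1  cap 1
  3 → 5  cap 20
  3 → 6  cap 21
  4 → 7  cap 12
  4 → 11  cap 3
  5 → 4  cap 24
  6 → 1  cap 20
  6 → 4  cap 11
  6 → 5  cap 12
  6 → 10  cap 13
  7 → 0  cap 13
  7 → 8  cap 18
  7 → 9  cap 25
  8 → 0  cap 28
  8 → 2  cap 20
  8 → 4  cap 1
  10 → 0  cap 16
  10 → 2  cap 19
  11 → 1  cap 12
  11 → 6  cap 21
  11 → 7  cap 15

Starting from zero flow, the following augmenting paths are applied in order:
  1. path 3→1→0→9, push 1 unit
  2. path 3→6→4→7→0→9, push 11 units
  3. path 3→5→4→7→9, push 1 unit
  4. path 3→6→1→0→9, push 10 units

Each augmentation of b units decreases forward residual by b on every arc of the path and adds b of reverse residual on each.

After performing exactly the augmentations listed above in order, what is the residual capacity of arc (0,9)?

Residual capacity of (0,9): 7

after path 1 (3→1→0→9, push 1): res(0,9)=28
after path 2 (3→6→4→7→0→9, push 11): res(0,9)=17
after path 3 (3→5→4→7→9, push 1): res(0,9)=17
after path 4 (3→6→1→0→9, push 10): res(0,9)=7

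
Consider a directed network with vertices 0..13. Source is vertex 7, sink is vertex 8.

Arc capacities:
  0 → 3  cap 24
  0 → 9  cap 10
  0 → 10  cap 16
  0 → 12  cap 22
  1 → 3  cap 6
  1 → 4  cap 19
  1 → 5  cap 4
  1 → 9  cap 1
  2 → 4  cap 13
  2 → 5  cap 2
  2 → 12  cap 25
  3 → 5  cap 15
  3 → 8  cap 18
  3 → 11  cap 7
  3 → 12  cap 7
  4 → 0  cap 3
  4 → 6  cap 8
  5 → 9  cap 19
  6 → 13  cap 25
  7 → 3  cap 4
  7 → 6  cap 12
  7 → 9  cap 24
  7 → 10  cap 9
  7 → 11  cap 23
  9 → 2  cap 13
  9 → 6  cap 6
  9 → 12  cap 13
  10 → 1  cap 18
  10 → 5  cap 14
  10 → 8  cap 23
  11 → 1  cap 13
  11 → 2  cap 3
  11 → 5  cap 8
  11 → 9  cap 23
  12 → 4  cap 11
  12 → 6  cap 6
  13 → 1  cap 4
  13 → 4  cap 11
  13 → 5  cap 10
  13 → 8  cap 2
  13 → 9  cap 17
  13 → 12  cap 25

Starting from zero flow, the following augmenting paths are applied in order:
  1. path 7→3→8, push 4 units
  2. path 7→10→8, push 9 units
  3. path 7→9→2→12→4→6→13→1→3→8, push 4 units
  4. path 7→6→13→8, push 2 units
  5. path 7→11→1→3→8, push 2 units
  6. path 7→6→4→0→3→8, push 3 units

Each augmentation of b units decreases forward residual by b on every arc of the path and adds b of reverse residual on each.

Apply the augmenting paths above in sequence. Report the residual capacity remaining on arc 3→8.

after path 1 (7→3→8, push 4): res(3,8)=14
after path 2 (7→10→8, push 9): res(3,8)=14
after path 3 (7→9→2→12→4→6→13→1→3→8, push 4): res(3,8)=10
after path 4 (7→6→13→8, push 2): res(3,8)=10
after path 5 (7→11→1→3→8, push 2): res(3,8)=8
after path 6 (7→6→4→0→3→8, push 3): res(3,8)=5

Residual capacity of (3,8): 5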